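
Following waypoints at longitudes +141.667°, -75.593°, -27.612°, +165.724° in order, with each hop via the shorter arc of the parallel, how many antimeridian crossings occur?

2

Leg 1: +141.667° → -75.593°, shortest Δλ = 142.74° (east) — crosses 180°.
Leg 2: -75.593° → -27.612°, shortest Δλ = 47.981° (east) — does not cross 180°.
Leg 3: -27.612° → +165.724°, shortest Δλ = -166.664° (west) — crosses 180°.
Total crossings: 2.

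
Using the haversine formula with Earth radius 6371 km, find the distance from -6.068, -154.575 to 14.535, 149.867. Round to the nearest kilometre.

Δλ = 149.867 − -154.575 = 304.442°; wrapped into (−180°, 180°]: -55.558°.
Δφ = 14.535 − -6.068 = 20.603°.
a = sin²(Δφ/2) + cos φ₁ · cos φ₂ · sin²(Δλ/2) = 0.241063.
c = 2·atan2(√a, √(1−a)) = 1.02643 rad → d = 6371·c ≈ 6539.41 km.

6539 km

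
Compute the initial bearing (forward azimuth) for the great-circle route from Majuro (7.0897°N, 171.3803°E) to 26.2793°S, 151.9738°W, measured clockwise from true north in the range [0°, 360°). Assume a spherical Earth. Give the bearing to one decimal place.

134.6°

Δλ = -151.9738 − 171.3803 = -323.3541°; wrapped into (−180°, 180°]: 36.6459°.
θ = atan2( sin Δλ · cos φ₂ , cos φ₁ · sin φ₂ − sin φ₁ · cos φ₂ · cos Δλ )
  = atan2(0.53518, -0.52815) = 134.621° → normalised to [0°, 360°): 134.621°.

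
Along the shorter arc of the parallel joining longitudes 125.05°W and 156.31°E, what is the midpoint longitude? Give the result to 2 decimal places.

Signed shortest Δλ from -125.05° to +156.31° is -78.64°.
Midpoint longitude = -125.05° + (-78.64°)/2 = -125.05° − 39.32° = -164.37°.
(The naïve average (-125.05 + +156.31)/2 = 15.63° is on the wrong side of the globe.)

164.37°W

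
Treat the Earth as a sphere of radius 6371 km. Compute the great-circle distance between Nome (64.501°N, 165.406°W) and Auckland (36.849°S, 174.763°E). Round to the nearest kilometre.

Δλ = 174.763 − -165.406 = 340.169°; wrapped into (−180°, 180°]: -19.831°.
Δφ = -36.849 − 64.501 = -101.350°.
a = sin²(Δφ/2) + cos φ₁ · cos φ₂ · sin²(Δλ/2) = 0.608616.
c = 2·atan2(√a, √(1−a)) = 1.78977 rad → d = 6371·c ≈ 11402.64 km.

11403 km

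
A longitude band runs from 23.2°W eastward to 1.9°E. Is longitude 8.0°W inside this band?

Band width going east from -23.2° to +1.9°: ((1.9 − -23.2) mod 360) = 25.1°.
Offset of -8.0° east of the west edge: ((-8.0 − -23.2) mod 360) = 15.2°.
15.2° ≤ 25.1° ⇒ inside.

Yes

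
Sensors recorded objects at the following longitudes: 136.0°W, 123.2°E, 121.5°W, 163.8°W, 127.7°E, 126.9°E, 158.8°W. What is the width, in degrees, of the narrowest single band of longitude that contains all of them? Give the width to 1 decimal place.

115.3°

Sort the longitudes: -163.8°, -158.8°, -136.0°, -121.5°, +123.2°, +126.9°, +127.7°.
Eastward gaps between consecutive values (wrapping around): 5.0°, 22.8°, 14.5°, 244.7°, 3.7°, 0.8°, 68.5°.
Largest gap = 244.7° ⇒ minimal covering band is its complement: 360° − 244.7° = 115.3°.
Band runs from +123.2° eastward to -121.5°, crossing the antimeridian.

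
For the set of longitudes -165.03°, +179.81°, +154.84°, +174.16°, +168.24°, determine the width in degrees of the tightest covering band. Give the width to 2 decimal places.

Sort the longitudes: -165.03°, +154.84°, +168.24°, +174.16°, +179.81°.
Eastward gaps between consecutive values (wrapping around): 319.87°, 13.40°, 5.92°, 5.65°, 15.16°.
Largest gap = 319.87° ⇒ minimal covering band is its complement: 360° − 319.87° = 40.13°.
Band runs from +154.84° eastward to -165.03°, crossing the antimeridian.

40.13°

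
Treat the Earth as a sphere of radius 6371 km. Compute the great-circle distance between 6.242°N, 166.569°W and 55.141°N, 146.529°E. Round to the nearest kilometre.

6837 km

Δλ = 146.529 − -166.569 = 313.098°; wrapped into (−180°, 180°]: -46.902°.
Δφ = 55.141 − 6.242 = 48.899°.
a = sin²(Δφ/2) + cos φ₁ · cos φ₂ · sin²(Δλ/2) = 0.261290.
c = 2·atan2(√a, √(1−a)) = 1.07308 rad → d = 6371·c ≈ 6836.60 km.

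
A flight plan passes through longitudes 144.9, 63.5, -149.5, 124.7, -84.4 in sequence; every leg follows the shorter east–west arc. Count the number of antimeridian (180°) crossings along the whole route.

3

Leg 1: +144.9° → +63.5°, shortest Δλ = -81.4° (west) — does not cross 180°.
Leg 2: +63.5° → -149.5°, shortest Δλ = 147.0° (east) — crosses 180°.
Leg 3: -149.5° → +124.7°, shortest Δλ = -85.8° (west) — crosses 180°.
Leg 4: +124.7° → -84.4°, shortest Δλ = 150.9° (east) — crosses 180°.
Total crossings: 3.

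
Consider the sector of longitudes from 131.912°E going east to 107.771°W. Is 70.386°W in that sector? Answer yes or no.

No

Band width going east from +131.912° to -107.771°: ((-107.771 − 131.912) mod 360) = 120.317°.
Offset of -70.386° east of the west edge: ((-70.386 − 131.912) mod 360) = 157.702°.
157.702° > 120.317° ⇒ outside.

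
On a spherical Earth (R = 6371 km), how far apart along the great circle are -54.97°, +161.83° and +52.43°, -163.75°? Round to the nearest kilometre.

Δλ = -163.75 − 161.83 = -325.58°; wrapped into (−180°, 180°]: 34.42°.
Δφ = 52.43 − -54.97 = 107.40°.
a = sin²(Δφ/2) + cos φ₁ · cos φ₂ · sin²(Δλ/2) = 0.680159.
c = 2·atan2(√a, √(1−a)) = 1.93941 rad → d = 6371·c ≈ 12355.95 km.

12356 km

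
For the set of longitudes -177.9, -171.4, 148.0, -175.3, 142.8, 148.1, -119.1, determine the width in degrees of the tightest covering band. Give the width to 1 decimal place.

98.1°

Sort the longitudes: -177.9°, -175.3°, -171.4°, -119.1°, +142.8°, +148.0°, +148.1°.
Eastward gaps between consecutive values (wrapping around): 2.6°, 3.9°, 52.3°, 261.9°, 5.2°, 0.1°, 34.0°.
Largest gap = 261.9° ⇒ minimal covering band is its complement: 360° − 261.9° = 98.1°.
Band runs from +142.8° eastward to -119.1°, crossing the antimeridian.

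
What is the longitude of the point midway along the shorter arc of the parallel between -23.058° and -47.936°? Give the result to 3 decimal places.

-35.497°

Signed shortest Δλ from -23.058° to -47.936° is -24.878°.
Midpoint longitude = -23.058° + (-24.878°)/2 = -23.058° − 12.439° = -35.497°.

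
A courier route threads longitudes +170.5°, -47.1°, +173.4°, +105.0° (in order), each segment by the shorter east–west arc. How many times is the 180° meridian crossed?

Leg 1: +170.5° → -47.1°, shortest Δλ = 142.4° (east) — crosses 180°.
Leg 2: -47.1° → +173.4°, shortest Δλ = -139.5° (west) — crosses 180°.
Leg 3: +173.4° → +105.0°, shortest Δλ = -68.4° (west) — does not cross 180°.
Total crossings: 2.

2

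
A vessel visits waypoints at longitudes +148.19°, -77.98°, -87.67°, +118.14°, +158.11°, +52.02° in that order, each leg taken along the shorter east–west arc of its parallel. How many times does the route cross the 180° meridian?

2

Leg 1: +148.19° → -77.98°, shortest Δλ = 133.83° (east) — crosses 180°.
Leg 2: -77.98° → -87.67°, shortest Δλ = -9.69° (west) — does not cross 180°.
Leg 3: -87.67° → +118.14°, shortest Δλ = -154.19° (west) — crosses 180°.
Leg 4: +118.14° → +158.11°, shortest Δλ = 39.97° (east) — does not cross 180°.
Leg 5: +158.11° → +52.02°, shortest Δλ = -106.09° (west) — does not cross 180°.
Total crossings: 2.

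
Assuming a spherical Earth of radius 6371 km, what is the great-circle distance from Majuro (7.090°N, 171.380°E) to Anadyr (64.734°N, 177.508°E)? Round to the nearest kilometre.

6428 km

Δλ = 177.508 − 171.380 = 6.128°.
Δφ = 64.734 − 7.090 = 57.644°.
a = sin²(Δφ/2) + cos φ₁ · cos φ₂ · sin²(Δλ/2) = 0.233621.
c = 2·atan2(√a, √(1−a)) = 1.00894 rad → d = 6371·c ≈ 6427.96 km.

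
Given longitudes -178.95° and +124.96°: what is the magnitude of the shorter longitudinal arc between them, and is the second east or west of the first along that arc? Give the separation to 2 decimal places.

Raw difference: 124.96 − -178.95 = 303.91°.
Normalise into (−180°, 180°]: 303.91° − 360° = -56.09°.
Negative ⇒ the second point lies to the west; separation 56.09°.

56.09° west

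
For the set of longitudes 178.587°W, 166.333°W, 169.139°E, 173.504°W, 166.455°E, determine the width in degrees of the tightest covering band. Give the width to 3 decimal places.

Sort the longitudes: -178.587°, -173.504°, -166.333°, +166.455°, +169.139°.
Eastward gaps between consecutive values (wrapping around): 5.083°, 7.171°, 332.788°, 2.684°, 12.274°.
Largest gap = 332.788° ⇒ minimal covering band is its complement: 360° − 332.788° = 27.212°.
Band runs from +166.455° eastward to -166.333°, crossing the antimeridian.

27.212°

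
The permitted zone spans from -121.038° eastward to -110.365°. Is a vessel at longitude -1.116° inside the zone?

Band width going east from -121.038° to -110.365°: ((-110.365 − -121.038) mod 360) = 10.673°.
Offset of -1.116° east of the west edge: ((-1.116 − -121.038) mod 360) = 119.922°.
119.922° > 10.673° ⇒ outside.

No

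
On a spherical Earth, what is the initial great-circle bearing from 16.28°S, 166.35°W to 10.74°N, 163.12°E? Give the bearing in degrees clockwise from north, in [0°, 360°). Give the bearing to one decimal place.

309.8°

Δλ = 163.12 − -166.35 = 329.47°; wrapped into (−180°, 180°]: -30.53°.
θ = atan2( sin Δλ · cos φ₂ , cos φ₁ · sin φ₂ − sin φ₁ · cos φ₂ · cos Δλ )
  = atan2(-0.49909, 0.41612) = -50.180° → normalised to [0°, 360°): 309.820°.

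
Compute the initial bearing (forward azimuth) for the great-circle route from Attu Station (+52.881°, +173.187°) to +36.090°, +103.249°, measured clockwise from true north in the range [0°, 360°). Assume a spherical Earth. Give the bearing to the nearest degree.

Δλ = 103.249 − 173.187 = -69.938°.
θ = atan2( sin Δλ · cos φ₂ , cos φ₁ · sin φ₂ − sin φ₁ · cos φ₂ · cos Δλ )
  = atan2(-0.75906, 0.13444) = -79.956° → normalised to [0°, 360°): 280.044°.

280°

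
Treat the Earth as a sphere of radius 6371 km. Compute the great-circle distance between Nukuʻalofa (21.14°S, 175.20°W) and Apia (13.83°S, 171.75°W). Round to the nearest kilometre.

Δλ = -171.75 − -175.20 = 3.45°.
Δφ = -13.83 − -21.14 = 7.31°.
a = sin²(Δφ/2) + cos φ₁ · cos φ₂ · sin²(Δλ/2) = 0.004885.
c = 2·atan2(√a, √(1−a)) = 0.13989 rad → d = 6371·c ≈ 891.26 km.

891 km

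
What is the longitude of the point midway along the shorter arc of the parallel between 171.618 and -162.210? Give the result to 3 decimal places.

-175.296°

Signed shortest Δλ from +171.618° to -162.210° is +26.172°.
Midpoint longitude = +171.618° + (+26.172°)/2 = +171.618° + 13.086° = +184.704°.
Normalise into (−180°, 180°]: -175.296°.
(The naïve average (+171.618 + -162.210)/2 = 4.704° is on the wrong side of the globe.)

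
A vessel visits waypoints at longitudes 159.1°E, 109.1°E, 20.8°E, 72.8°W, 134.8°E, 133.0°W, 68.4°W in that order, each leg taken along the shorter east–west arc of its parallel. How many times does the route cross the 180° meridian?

Leg 1: +159.1° → +109.1°, shortest Δλ = -50.0° (west) — does not cross 180°.
Leg 2: +109.1° → +20.8°, shortest Δλ = -88.3° (west) — does not cross 180°.
Leg 3: +20.8° → -72.8°, shortest Δλ = -93.6° (west) — does not cross 180°.
Leg 4: -72.8° → +134.8°, shortest Δλ = -152.4° (west) — crosses 180°.
Leg 5: +134.8° → -133.0°, shortest Δλ = 92.2° (east) — crosses 180°.
Leg 6: -133.0° → -68.4°, shortest Δλ = 64.6° (east) — does not cross 180°.
Total crossings: 2.

2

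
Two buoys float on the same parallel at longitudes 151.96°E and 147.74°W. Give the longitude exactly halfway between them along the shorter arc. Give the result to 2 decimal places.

Signed shortest Δλ from +151.96° to -147.74° is +60.30°.
Midpoint longitude = +151.96° + (+60.30°)/2 = +151.96° + 30.15° = +182.11°.
Normalise into (−180°, 180°]: -177.89°.
(The naïve average (+151.96 + -147.74)/2 = 2.11° is on the wrong side of the globe.)

177.89°W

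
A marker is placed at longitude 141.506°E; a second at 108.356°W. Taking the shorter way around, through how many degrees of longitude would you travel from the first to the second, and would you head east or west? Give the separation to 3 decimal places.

Raw difference: -108.356 − 141.506 = -249.862°.
Normalise into (−180°, 180°]: -249.862° + 360° = 110.138°.
Positive ⇒ the second point lies to the east; separation 110.138°.

110.138° east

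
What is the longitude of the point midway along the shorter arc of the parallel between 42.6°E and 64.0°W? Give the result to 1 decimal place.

10.7°W

Signed shortest Δλ from +42.6° to -64.0° is -106.6°.
Midpoint longitude = +42.6° + (-106.6°)/2 = +42.6° − 53.3° = -10.7°.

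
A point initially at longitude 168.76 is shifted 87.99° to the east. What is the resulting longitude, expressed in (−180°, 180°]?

Start at +168.76°; shift +87.99° → +256.75°.
+256.75° lies outside (−180°, 180°]; subtract 360° → -103.25°.

-103.25°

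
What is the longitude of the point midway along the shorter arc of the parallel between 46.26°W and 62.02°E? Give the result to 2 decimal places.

Signed shortest Δλ from -46.26° to +62.02° is +108.28°.
Midpoint longitude = -46.26° + (+108.28°)/2 = -46.26° + 54.14° = +7.88°.

7.88°E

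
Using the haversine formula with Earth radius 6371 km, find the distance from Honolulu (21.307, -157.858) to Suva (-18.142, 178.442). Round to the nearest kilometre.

Δλ = 178.442 − -157.858 = 336.300°; wrapped into (−180°, 180°]: -23.700°.
Δφ = -18.142 − 21.307 = -39.449°.
a = sin²(Δφ/2) + cos φ₁ · cos φ₂ · sin²(Δλ/2) = 0.151238.
c = 2·atan2(√a, √(1−a)) = 0.79886 rad → d = 6371·c ≈ 5089.54 km.

5090 km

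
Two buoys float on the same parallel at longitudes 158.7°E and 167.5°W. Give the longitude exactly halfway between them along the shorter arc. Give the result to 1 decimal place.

Signed shortest Δλ from +158.7° to -167.5° is +33.8°.
Midpoint longitude = +158.7° + (+33.8°)/2 = +158.7° + 16.9° = +175.6°.
(The naïve average (+158.7 + -167.5)/2 = -4.4° is on the wrong side of the globe.)

175.6°E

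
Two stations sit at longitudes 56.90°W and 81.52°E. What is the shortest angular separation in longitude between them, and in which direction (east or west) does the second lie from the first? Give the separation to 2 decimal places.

138.42° east

Raw difference: 81.52 − -56.90 = 138.42°.
Normalise into (−180°, 180°]: 138.42° stays 138.42°.
Positive ⇒ the second point lies to the east; separation 138.42°.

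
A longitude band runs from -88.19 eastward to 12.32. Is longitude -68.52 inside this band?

Band width going east from -88.19° to +12.32°: ((12.32 − -88.19) mod 360) = 100.51°.
Offset of -68.52° east of the west edge: ((-68.52 − -88.19) mod 360) = 19.67°.
19.67° ≤ 100.51° ⇒ inside.

Yes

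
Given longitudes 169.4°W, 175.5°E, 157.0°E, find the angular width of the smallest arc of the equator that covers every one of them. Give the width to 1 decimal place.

33.6°

Sort the longitudes: -169.4°, +157.0°, +175.5°.
Eastward gaps between consecutive values (wrapping around): 326.4°, 18.5°, 15.1°.
Largest gap = 326.4° ⇒ minimal covering band is its complement: 360° − 326.4° = 33.6°.
Band runs from +157.0° eastward to -169.4°, crossing the antimeridian.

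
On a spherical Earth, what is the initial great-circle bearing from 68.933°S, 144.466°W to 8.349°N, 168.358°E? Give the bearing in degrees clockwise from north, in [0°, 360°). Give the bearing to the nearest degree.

313°

Δλ = 168.358 − -144.466 = 312.824°; wrapped into (−180°, 180°]: -47.176°.
θ = atan2( sin Δλ · cos φ₂ , cos φ₁ · sin φ₂ − sin φ₁ · cos φ₂ · cos Δλ )
  = atan2(-0.72567, 0.67979) = -46.870° → normalised to [0°, 360°): 313.130°.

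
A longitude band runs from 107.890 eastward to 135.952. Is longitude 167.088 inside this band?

No

Band width going east from +107.890° to +135.952°: ((135.952 − 107.890) mod 360) = 28.062°.
Offset of +167.088° east of the west edge: ((167.088 − 107.890) mod 360) = 59.198°.
59.198° > 28.062° ⇒ outside.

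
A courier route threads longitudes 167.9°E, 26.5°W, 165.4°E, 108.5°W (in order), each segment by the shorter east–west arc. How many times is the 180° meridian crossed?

Leg 1: +167.9° → -26.5°, shortest Δλ = 165.6° (east) — crosses 180°.
Leg 2: -26.5° → +165.4°, shortest Δλ = -168.1° (west) — crosses 180°.
Leg 3: +165.4° → -108.5°, shortest Δλ = 86.1° (east) — crosses 180°.
Total crossings: 3.

3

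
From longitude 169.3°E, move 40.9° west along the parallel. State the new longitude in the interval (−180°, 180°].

Start at +169.3°; shift −40.9° → +128.4°.
+128.4° already lies in (−180°, 180°].

128.4°E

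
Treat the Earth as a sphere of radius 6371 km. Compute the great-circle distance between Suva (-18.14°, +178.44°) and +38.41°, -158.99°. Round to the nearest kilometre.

6714 km

Δλ = -158.99 − 178.44 = -337.43°; wrapped into (−180°, 180°]: 22.57°.
Δφ = 38.41 − -18.14 = 56.55°.
a = sin²(Δφ/2) + cos φ₁ · cos φ₂ · sin²(Δλ/2) = 0.252911.
c = 2·atan2(√a, √(1−a)) = 1.05391 rad → d = 6371·c ≈ 6714.44 km.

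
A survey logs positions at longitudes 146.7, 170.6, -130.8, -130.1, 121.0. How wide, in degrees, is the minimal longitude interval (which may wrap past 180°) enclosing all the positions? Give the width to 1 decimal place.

108.9°

Sort the longitudes: -130.8°, -130.1°, +121.0°, +146.7°, +170.6°.
Eastward gaps between consecutive values (wrapping around): 0.7°, 251.1°, 25.7°, 23.9°, 58.6°.
Largest gap = 251.1° ⇒ minimal covering band is its complement: 360° − 251.1° = 108.9°.
Band runs from +121.0° eastward to -130.1°, crossing the antimeridian.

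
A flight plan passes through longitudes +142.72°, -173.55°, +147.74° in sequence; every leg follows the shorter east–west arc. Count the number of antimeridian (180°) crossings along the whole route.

Leg 1: +142.72° → -173.55°, shortest Δλ = 43.73° (east) — crosses 180°.
Leg 2: -173.55° → +147.74°, shortest Δλ = -38.71° (west) — crosses 180°.
Total crossings: 2.

2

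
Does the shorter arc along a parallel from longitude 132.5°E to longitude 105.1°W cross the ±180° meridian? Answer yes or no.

Naïve |-105.1 − 132.5| = 237.6° > 180°, so the shorter arc goes the other way round — across 180°.
Signed shortest Δλ = ((-105.1 − 132.5 + 180) mod 360) − 180 = 122.4°.
Going east by 122.4° from +132.5° passes through 180° before reaching -105.1°.

Yes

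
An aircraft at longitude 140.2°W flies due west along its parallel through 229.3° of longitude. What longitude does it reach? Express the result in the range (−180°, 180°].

9.5°W

Start at -140.2°; shift −229.3° → -369.5°.
-369.5° lies outside (−180°, 180°]; add 360° → -9.5°.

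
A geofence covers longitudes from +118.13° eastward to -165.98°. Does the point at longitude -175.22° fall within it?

Yes

Band width going east from +118.13° to -165.98°: ((-165.98 − 118.13) mod 360) = 75.89°.
Offset of -175.22° east of the west edge: ((-175.22 − 118.13) mod 360) = 66.65°.
66.65° ≤ 75.89° ⇒ inside.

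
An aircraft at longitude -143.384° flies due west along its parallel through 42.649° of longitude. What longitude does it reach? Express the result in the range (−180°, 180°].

Start at -143.384°; shift −42.649° → -186.033°.
-186.033° lies outside (−180°, 180°]; add 360° → +173.967°.

+173.967°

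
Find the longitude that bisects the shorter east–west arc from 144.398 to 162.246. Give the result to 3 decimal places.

+153.322°

Signed shortest Δλ from +144.398° to +162.246° is +17.848°.
Midpoint longitude = +144.398° + (+17.848°)/2 = +144.398° + 8.924° = +153.322°.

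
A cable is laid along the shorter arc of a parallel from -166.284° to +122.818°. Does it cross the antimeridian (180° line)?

Naïve |122.818 − -166.284| = 289.102° > 180°, so the shorter arc goes the other way round — across 180°.
Signed shortest Δλ = ((122.818 − -166.284 + 180) mod 360) − 180 = -70.898°.
Going west by 70.898° from -166.284° passes through 180° before reaching +122.818°.

Yes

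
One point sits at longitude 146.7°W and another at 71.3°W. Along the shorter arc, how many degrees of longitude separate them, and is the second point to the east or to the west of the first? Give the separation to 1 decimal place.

Raw difference: -71.3 − -146.7 = 75.4°.
Normalise into (−180°, 180°]: 75.4° stays 75.4°.
Positive ⇒ the second point lies to the east; separation 75.4°.

75.4° east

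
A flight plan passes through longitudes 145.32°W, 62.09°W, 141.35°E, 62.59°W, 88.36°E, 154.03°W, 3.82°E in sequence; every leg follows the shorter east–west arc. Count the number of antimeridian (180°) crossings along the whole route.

3

Leg 1: -145.32° → -62.09°, shortest Δλ = 83.23° (east) — does not cross 180°.
Leg 2: -62.09° → +141.35°, shortest Δλ = -156.56° (west) — crosses 180°.
Leg 3: +141.35° → -62.59°, shortest Δλ = 156.06° (east) — crosses 180°.
Leg 4: -62.59° → +88.36°, shortest Δλ = 150.95° (east) — does not cross 180°.
Leg 5: +88.36° → -154.03°, shortest Δλ = 117.61° (east) — crosses 180°.
Leg 6: -154.03° → +3.82°, shortest Δλ = 157.85° (east) — does not cross 180°.
Total crossings: 3.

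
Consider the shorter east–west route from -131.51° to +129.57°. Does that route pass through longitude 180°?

Yes

Naïve |129.57 − -131.51| = 261.08° > 180°, so the shorter arc goes the other way round — across 180°.
Signed shortest Δλ = ((129.57 − -131.51 + 180) mod 360) − 180 = -98.92°.
Going west by 98.92° from -131.51° passes through 180° before reaching +129.57°.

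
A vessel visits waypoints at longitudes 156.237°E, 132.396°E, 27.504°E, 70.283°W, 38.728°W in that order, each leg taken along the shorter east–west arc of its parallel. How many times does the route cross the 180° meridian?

0

Leg 1: +156.237° → +132.396°, shortest Δλ = -23.841° (west) — does not cross 180°.
Leg 2: +132.396° → +27.504°, shortest Δλ = -104.892° (west) — does not cross 180°.
Leg 3: +27.504° → -70.283°, shortest Δλ = -97.787° (west) — does not cross 180°.
Leg 4: -70.283° → -38.728°, shortest Δλ = 31.555° (east) — does not cross 180°.
Total crossings: 0.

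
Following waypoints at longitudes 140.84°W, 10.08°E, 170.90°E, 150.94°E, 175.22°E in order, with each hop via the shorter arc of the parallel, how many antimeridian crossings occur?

0

Leg 1: -140.84° → +10.08°, shortest Δλ = 150.92° (east) — does not cross 180°.
Leg 2: +10.08° → +170.90°, shortest Δλ = 160.82° (east) — does not cross 180°.
Leg 3: +170.90° → +150.94°, shortest Δλ = -19.96° (west) — does not cross 180°.
Leg 4: +150.94° → +175.22°, shortest Δλ = 24.28° (east) — does not cross 180°.
Total crossings: 0.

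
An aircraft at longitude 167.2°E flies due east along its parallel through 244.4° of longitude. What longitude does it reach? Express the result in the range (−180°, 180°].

Start at +167.2°; shift +244.4° → +411.6°.
+411.6° lies outside (−180°, 180°]; subtract 360° → +51.6°.

51.6°E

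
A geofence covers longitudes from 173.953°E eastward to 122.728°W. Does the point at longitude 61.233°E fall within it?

Band width going east from +173.953° to -122.728°: ((-122.728 − 173.953) mod 360) = 63.319°.
Offset of +61.233° east of the west edge: ((61.233 − 173.953) mod 360) = 247.280°.
247.280° > 63.319° ⇒ outside.

No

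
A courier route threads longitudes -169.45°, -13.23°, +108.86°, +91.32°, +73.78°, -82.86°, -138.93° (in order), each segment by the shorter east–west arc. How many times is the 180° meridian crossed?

Leg 1: -169.45° → -13.23°, shortest Δλ = 156.22° (east) — does not cross 180°.
Leg 2: -13.23° → +108.86°, shortest Δλ = 122.09° (east) — does not cross 180°.
Leg 3: +108.86° → +91.32°, shortest Δλ = -17.54° (west) — does not cross 180°.
Leg 4: +91.32° → +73.78°, shortest Δλ = -17.54° (west) — does not cross 180°.
Leg 5: +73.78° → -82.86°, shortest Δλ = -156.64° (west) — does not cross 180°.
Leg 6: -82.86° → -138.93°, shortest Δλ = -56.07° (west) — does not cross 180°.
Total crossings: 0.

0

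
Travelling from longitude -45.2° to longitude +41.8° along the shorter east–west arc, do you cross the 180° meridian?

No

Signed shortest Δλ = ((41.8 − -45.2 + 180) mod 360) − 180 = 87.0°.
Going east by 87.0° from -45.2° reaches +41.8° without touching 180°.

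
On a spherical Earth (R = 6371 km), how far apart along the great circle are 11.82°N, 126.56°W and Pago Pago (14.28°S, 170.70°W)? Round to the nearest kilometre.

Δλ = -170.70 − -126.56 = -44.14°.
Δφ = -14.28 − 11.82 = -26.10°.
a = sin²(Δφ/2) + cos φ₁ · cos φ₂ · sin²(Δλ/2) = 0.184903.
c = 2·atan2(√a, √(1−a)) = 0.88899 rad → d = 6371·c ≈ 5663.77 km.

5664 km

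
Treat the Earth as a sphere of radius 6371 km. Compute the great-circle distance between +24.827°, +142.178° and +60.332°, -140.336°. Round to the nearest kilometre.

Δλ = -140.336 − 142.178 = -282.514°; wrapped into (−180°, 180°]: 77.486°.
Δφ = 60.332 − 24.827 = 35.505°.
a = sin²(Δφ/2) + cos φ₁ · cos φ₂ · sin²(Δλ/2) = 0.268913.
c = 2·atan2(√a, √(1−a)) = 1.09035 rad → d = 6371·c ≈ 6946.62 km.

6947 km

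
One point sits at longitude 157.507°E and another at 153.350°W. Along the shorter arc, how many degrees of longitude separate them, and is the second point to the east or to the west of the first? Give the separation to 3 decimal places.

Raw difference: -153.350 − 157.507 = -310.857°.
Normalise into (−180°, 180°]: -310.857° + 360° = 49.143°.
Positive ⇒ the second point lies to the east; separation 49.143°.

49.143° east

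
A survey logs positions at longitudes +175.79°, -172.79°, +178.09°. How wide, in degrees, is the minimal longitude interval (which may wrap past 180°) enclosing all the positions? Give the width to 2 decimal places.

Sort the longitudes: -172.79°, +175.79°, +178.09°.
Eastward gaps between consecutive values (wrapping around): 348.58°, 2.30°, 9.12°.
Largest gap = 348.58° ⇒ minimal covering band is its complement: 360° − 348.58° = 11.42°.
Band runs from +175.79° eastward to -172.79°, crossing the antimeridian.

11.42°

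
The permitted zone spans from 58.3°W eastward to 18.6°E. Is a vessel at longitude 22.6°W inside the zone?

Band width going east from -58.3° to +18.6°: ((18.6 − -58.3) mod 360) = 76.9°.
Offset of -22.6° east of the west edge: ((-22.6 − -58.3) mod 360) = 35.7°.
35.7° ≤ 76.9° ⇒ inside.

Yes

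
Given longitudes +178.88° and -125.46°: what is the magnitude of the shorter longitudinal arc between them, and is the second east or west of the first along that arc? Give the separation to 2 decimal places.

Raw difference: -125.46 − 178.88 = -304.34°.
Normalise into (−180°, 180°]: -304.34° + 360° = 55.66°.
Positive ⇒ the second point lies to the east; separation 55.66°.

55.66° east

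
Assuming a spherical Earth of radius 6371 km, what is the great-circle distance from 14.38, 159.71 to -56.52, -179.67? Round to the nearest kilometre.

Δλ = -179.67 − 159.71 = -339.38°; wrapped into (−180°, 180°]: 20.62°.
Δφ = -56.52 − 14.38 = -70.90°.
a = sin²(Δφ/2) + cos φ₁ · cos φ₂ · sin²(Δλ/2) = 0.353508.
c = 2·atan2(√a, √(1−a)) = 1.27345 rad → d = 6371·c ≈ 8113.14 km.

8113 km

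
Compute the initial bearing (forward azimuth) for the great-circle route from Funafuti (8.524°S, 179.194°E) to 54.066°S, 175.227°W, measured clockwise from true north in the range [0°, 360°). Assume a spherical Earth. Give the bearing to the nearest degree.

175°

Δλ = -175.227 − 179.194 = -354.421°; wrapped into (−180°, 180°]: 5.579°.
θ = atan2( sin Δλ · cos φ₂ , cos φ₁ · sin φ₂ − sin φ₁ · cos φ₂ · cos Δλ )
  = atan2(0.05705, -0.71418) = 175.433° → normalised to [0°, 360°): 175.433°.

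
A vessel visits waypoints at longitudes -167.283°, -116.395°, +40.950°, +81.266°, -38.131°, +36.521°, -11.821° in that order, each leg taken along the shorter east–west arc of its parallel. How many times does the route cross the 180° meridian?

0

Leg 1: -167.283° → -116.395°, shortest Δλ = 50.888° (east) — does not cross 180°.
Leg 2: -116.395° → +40.950°, shortest Δλ = 157.345° (east) — does not cross 180°.
Leg 3: +40.950° → +81.266°, shortest Δλ = 40.316° (east) — does not cross 180°.
Leg 4: +81.266° → -38.131°, shortest Δλ = -119.397° (west) — does not cross 180°.
Leg 5: -38.131° → +36.521°, shortest Δλ = 74.652° (east) — does not cross 180°.
Leg 6: +36.521° → -11.821°, shortest Δλ = -48.342° (west) — does not cross 180°.
Total crossings: 0.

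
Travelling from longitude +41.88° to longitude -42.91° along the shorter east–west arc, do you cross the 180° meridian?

Signed shortest Δλ = ((-42.91 − 41.88 + 180) mod 360) − 180 = -84.79°.
Going west by 84.79° from +41.88° reaches -42.91° without touching 180°.

No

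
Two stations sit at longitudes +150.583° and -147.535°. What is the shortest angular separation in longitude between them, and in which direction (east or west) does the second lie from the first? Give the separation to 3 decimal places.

61.882° east

Raw difference: -147.535 − 150.583 = -298.118°.
Normalise into (−180°, 180°]: -298.118° + 360° = 61.882°.
Positive ⇒ the second point lies to the east; separation 61.882°.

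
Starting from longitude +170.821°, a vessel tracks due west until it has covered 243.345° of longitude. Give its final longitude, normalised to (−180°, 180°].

Start at +170.821°; shift −243.345° → -72.524°.
-72.524° already lies in (−180°, 180°].

-72.524°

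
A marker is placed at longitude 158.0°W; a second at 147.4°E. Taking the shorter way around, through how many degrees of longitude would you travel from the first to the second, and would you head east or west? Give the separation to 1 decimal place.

Raw difference: 147.4 − -158.0 = 305.4°.
Normalise into (−180°, 180°]: 305.4° − 360° = -54.6°.
Negative ⇒ the second point lies to the west; separation 54.6°.

54.6° west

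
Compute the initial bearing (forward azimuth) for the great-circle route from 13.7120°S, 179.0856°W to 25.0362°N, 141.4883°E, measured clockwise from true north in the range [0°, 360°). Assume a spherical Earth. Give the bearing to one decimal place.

Δλ = 141.4883 − -179.0856 = 320.5739°; wrapped into (−180°, 180°]: -39.4261°.
θ = atan2( sin Δλ · cos φ₂ , cos φ₁ · sin φ₂ − sin φ₁ · cos φ₂ · cos Δλ )
  = atan2(-0.57541, 0.57703) = -44.920° → normalised to [0°, 360°): 315.080°.

315.1°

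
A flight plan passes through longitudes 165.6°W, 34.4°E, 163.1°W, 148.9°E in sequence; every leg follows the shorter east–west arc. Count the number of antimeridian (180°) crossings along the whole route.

Leg 1: -165.6° → +34.4°, shortest Δλ = -160.0° (west) — crosses 180°.
Leg 2: +34.4° → -163.1°, shortest Δλ = 162.5° (east) — crosses 180°.
Leg 3: -163.1° → +148.9°, shortest Δλ = -48.0° (west) — crosses 180°.
Total crossings: 3.

3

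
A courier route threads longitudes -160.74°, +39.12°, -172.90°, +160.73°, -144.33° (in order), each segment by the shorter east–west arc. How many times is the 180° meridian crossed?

4

Leg 1: -160.74° → +39.12°, shortest Δλ = -160.14° (west) — crosses 180°.
Leg 2: +39.12° → -172.90°, shortest Δλ = 147.98° (east) — crosses 180°.
Leg 3: -172.90° → +160.73°, shortest Δλ = -26.37° (west) — crosses 180°.
Leg 4: +160.73° → -144.33°, shortest Δλ = 54.94° (east) — crosses 180°.
Total crossings: 4.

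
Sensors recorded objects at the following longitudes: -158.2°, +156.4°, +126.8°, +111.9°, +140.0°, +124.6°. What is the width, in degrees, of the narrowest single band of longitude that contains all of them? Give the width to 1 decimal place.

Sort the longitudes: -158.2°, +111.9°, +124.6°, +126.8°, +140.0°, +156.4°.
Eastward gaps between consecutive values (wrapping around): 270.1°, 12.7°, 2.2°, 13.2°, 16.4°, 45.4°.
Largest gap = 270.1° ⇒ minimal covering band is its complement: 360° − 270.1° = 89.9°.
Band runs from +111.9° eastward to -158.2°, crossing the antimeridian.

89.9°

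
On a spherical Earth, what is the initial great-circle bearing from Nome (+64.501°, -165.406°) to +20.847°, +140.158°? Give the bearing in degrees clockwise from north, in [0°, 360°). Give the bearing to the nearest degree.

Δλ = 140.158 − -165.406 = 305.564°; wrapped into (−180°, 180°]: -54.436°.
θ = atan2( sin Δλ · cos φ₂ , cos φ₁ · sin φ₂ − sin φ₁ · cos φ₂ · cos Δλ )
  = atan2(-0.76021, -0.33739) = -113.932° → normalised to [0°, 360°): 246.068°.

246°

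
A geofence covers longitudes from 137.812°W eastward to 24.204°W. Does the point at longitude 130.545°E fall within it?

Band width going east from -137.812° to -24.204°: ((-24.204 − -137.812) mod 360) = 113.608°.
Offset of +130.545° east of the west edge: ((130.545 − -137.812) mod 360) = 268.357°.
268.357° > 113.608° ⇒ outside.

No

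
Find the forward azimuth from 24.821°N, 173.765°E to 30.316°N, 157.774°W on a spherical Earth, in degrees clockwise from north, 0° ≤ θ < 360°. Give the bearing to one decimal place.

Δλ = -157.774 − 173.765 = -331.539°; wrapped into (−180°, 180°]: 28.461°.
θ = atan2( sin Δλ · cos φ₂ , cos φ₁ · sin φ₂ − sin φ₁ · cos φ₂ · cos Δλ )
  = atan2(0.41139, 0.13956) = 71.262° → normalised to [0°, 360°): 71.262°.

71.3°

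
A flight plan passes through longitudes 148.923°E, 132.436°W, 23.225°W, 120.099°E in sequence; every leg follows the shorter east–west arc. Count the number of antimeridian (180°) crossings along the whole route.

1

Leg 1: +148.923° → -132.436°, shortest Δλ = 78.641° (east) — crosses 180°.
Leg 2: -132.436° → -23.225°, shortest Δλ = 109.211° (east) — does not cross 180°.
Leg 3: -23.225° → +120.099°, shortest Δλ = 143.324° (east) — does not cross 180°.
Total crossings: 1.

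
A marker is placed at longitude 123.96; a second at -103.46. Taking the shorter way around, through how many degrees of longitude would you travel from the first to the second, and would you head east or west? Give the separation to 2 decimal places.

Raw difference: -103.46 − 123.96 = -227.42°.
Normalise into (−180°, 180°]: -227.42° + 360° = 132.58°.
Positive ⇒ the second point lies to the east; separation 132.58°.

132.58° east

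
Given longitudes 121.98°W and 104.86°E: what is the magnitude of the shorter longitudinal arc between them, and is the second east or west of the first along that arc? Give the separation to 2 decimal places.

Raw difference: 104.86 − -121.98 = 226.84°.
Normalise into (−180°, 180°]: 226.84° − 360° = -133.16°.
Negative ⇒ the second point lies to the west; separation 133.16°.

133.16° west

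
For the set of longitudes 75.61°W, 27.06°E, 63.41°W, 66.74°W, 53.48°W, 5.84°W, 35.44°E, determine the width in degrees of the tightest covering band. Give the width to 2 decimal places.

111.05°

Sort the longitudes: -75.61°, -66.74°, -63.41°, -53.48°, -5.84°, +27.06°, +35.44°.
Eastward gaps between consecutive values (wrapping around): 8.87°, 3.33°, 9.93°, 47.64°, 32.90°, 8.38°, 248.95°.
Largest gap = 248.95° ⇒ minimal covering band is its complement: 360° − 248.95° = 111.05°.
Band runs from -75.61° eastward to +35.44°.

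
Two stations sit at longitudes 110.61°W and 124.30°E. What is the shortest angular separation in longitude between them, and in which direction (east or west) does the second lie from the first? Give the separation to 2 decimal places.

125.09° west

Raw difference: 124.30 − -110.61 = 234.91°.
Normalise into (−180°, 180°]: 234.91° − 360° = -125.09°.
Negative ⇒ the second point lies to the west; separation 125.09°.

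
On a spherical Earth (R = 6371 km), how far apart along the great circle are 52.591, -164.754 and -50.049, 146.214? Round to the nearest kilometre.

12307 km

Δλ = 146.214 − -164.754 = 310.968°; wrapped into (−180°, 180°]: -49.032°.
Δφ = -50.049 − 52.591 = -102.640°.
a = sin²(Δφ/2) + cos φ₁ · cos φ₂ · sin²(Δλ/2) = 0.676579.
c = 2·atan2(√a, √(1−a)) = 1.93174 rad → d = 6371·c ≈ 12307.13 km.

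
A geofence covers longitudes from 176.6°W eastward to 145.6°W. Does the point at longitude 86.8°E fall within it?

No

Band width going east from -176.6° to -145.6°: ((-145.6 − -176.6) mod 360) = 31.0°.
Offset of +86.8° east of the west edge: ((86.8 − -176.6) mod 360) = 263.4°.
263.4° > 31.0° ⇒ outside.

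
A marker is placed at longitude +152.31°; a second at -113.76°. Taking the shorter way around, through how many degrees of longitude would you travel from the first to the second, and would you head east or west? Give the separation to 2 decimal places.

93.93° east

Raw difference: -113.76 − 152.31 = -266.07°.
Normalise into (−180°, 180°]: -266.07° + 360° = 93.93°.
Positive ⇒ the second point lies to the east; separation 93.93°.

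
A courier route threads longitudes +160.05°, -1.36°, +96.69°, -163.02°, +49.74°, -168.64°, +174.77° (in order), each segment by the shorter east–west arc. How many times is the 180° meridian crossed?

Leg 1: +160.05° → -1.36°, shortest Δλ = -161.41° (west) — does not cross 180°.
Leg 2: -1.36° → +96.69°, shortest Δλ = 98.05° (east) — does not cross 180°.
Leg 3: +96.69° → -163.02°, shortest Δλ = 100.29° (east) — crosses 180°.
Leg 4: -163.02° → +49.74°, shortest Δλ = -147.24° (west) — crosses 180°.
Leg 5: +49.74° → -168.64°, shortest Δλ = 141.62° (east) — crosses 180°.
Leg 6: -168.64° → +174.77°, shortest Δλ = -16.59° (west) — crosses 180°.
Total crossings: 4.

4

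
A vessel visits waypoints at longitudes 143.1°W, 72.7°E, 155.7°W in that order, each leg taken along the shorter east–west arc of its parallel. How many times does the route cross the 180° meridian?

Leg 1: -143.1° → +72.7°, shortest Δλ = -144.2° (west) — crosses 180°.
Leg 2: +72.7° → -155.7°, shortest Δλ = 131.6° (east) — crosses 180°.
Total crossings: 2.

2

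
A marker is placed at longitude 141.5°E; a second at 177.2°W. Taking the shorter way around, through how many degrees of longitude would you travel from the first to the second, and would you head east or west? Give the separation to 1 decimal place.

41.3° east

Raw difference: -177.2 − 141.5 = -318.7°.
Normalise into (−180°, 180°]: -318.7° + 360° = 41.3°.
Positive ⇒ the second point lies to the east; separation 41.3°.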